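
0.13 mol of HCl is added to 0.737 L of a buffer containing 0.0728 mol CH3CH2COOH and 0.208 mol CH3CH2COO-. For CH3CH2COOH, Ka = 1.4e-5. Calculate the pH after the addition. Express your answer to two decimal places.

Added H+ converts CH3CH2COO- to CH3CH2COOH: CH3CH2COOH → 0.203 mol, CH3CH2COO- → 0.078 mol.
pKa = −log(1.4 × 10^-5) = 4.854
Henderson–Hasselbalch with mole ratio 0.078/0.203: pH = 4.854 + (-0.415)

pH = 4.44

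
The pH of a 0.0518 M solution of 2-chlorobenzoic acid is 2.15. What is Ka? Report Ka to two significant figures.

[H+] = 10^(-2.15) = 7.08 × 10^-3 M
At equilibrium [HA] = 0.0518 − 7.08 × 10^-3 = 4.47 × 10^-2 M
Ka = [H+][A-]/[HA] = (7.08 × 10^-3)² / 4.47 × 10^-2 = 1.1 × 10^-3

Ka = 1.1 × 10^-3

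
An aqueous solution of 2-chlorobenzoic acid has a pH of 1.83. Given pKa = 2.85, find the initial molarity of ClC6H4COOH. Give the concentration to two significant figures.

[H+] = 10^(-1.83) = 1.48 × 10^-2 M = x
Ka = 10^(−2.85) = 1.41 × 10^-3
Ka = x²/(C₀ − x) ⇒ C₀ = x + x²/Ka
C₀ = 1.48 × 10^-2 + (1.48 × 10^-2)²/(1.41 × 10^-3) = 1.70 × 10^-1 M

C₀ = 1.7 × 10^-1 M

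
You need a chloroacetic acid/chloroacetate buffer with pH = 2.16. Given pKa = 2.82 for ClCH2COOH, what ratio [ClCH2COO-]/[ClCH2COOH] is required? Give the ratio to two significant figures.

pH = pKa + log(r) ⇒ log(r) = 2.16 − 2.82 = -0.66
r = [ClCH2COO-]/[ClCH2COOH] = 10^(-0.66) = 0.219

ratio = 0.22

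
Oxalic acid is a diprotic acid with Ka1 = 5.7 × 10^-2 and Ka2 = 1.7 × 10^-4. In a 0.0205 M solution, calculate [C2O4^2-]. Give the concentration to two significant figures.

First ionization gives [H+] ≈ [HC2O4-] = 1.60 × 10^-2 M.
Second step: Ka2 = [H+][C2O4^2-]/[HC2O4-] ≈ [C2O4^2-] (since [H+] ≈ [HC2O4-]).
So [C2O4^2-] ≈ Ka2.

1.7 × 10^-4 M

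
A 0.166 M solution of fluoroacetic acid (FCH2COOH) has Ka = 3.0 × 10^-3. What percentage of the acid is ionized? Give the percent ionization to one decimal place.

FCH2COOH ⇌ FCH2COO- + H+; let x = [H+] at equilibrium.
Ka = x²/(C₀ − x); solving the quadratic gives x = 2.09 × 10^-2 M.
% ionization = x/C₀ × 100% = 2.09 × 10^-2/0.166 × 100% = 12.6%

12.6%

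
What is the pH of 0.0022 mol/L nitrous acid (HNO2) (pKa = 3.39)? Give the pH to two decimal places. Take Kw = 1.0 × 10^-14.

HNO2 ⇌ NO2- + H+
Ka = 10^(−3.39) = 4.07 × 10^-4
From the ICE table, Ka = [H+]²/(0.0022 − [H+]) = 4.07 × 10^-4.
Here C₀/Ka ≈ 5.41, so the small-[H+] approximation fails. Use the quadratic:
[H+] = [−0.000407 + √(0.000407² + 3.58e-06)]/2 = 7.64 × 10^-4 M
pH = −log[H+] = −log(7.64 × 10^-4) = 3.12

pH = 3.12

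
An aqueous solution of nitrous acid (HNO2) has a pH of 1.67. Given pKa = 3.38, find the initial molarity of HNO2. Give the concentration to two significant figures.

[H+] = 10^(-1.67) = 2.14 × 10^-2 M = x
Ka = 10^(−3.38) = 4.17 × 10^-4
Ka = x²/(C₀ − x) ⇒ C₀ = x + x²/Ka
C₀ = 2.14 × 10^-2 + (2.14 × 10^-2)²/(4.17 × 10^-4) = 1.12 M

C₀ = 1.1 M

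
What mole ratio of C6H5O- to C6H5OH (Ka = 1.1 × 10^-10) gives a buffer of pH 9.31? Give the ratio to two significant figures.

ratio = 0.22

pKa = -log(1.1 × 10^-10) = 9.959
pH = pKa + log(r) ⇒ log(r) = 9.31 − 9.959 = -0.649
r = [C6H5O-]/[C6H5OH] = 10^(-0.649) = 0.224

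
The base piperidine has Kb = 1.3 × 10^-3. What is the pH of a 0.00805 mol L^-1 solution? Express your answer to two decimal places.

pH = 11.42

C5H10NH + H2O ⇌ C5H10NH2+ + OH-
Kb = [OH-]²/(0.00805 − [OH-]) = 1.3 × 10^-3
[OH-] is not negligible relative to C₀; solve [OH-]² + 0.0013·[OH-] − 1.05e-05 = 0.
[OH-] = (−Kb + √(Kb² + 4·Kb·C₀))/2 = 2.65 × 10^-3 M
pOH = 2.58, so pH = 14.00 − pOH = 11.42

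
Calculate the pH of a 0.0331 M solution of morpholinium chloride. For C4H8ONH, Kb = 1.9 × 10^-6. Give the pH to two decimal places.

C4H8ONH2+ is the conjugate acid of the weak base C4H8ONH.
Ka = Kw/Kb = 1.0×10^-14 / 1.9 × 10^-6 = 5.26 × 10^-9
From the ICE table, Ka = [H+]²/(0.0331 − [H+]) = 5.26 × 10^-9.
Neglecting [H+] in the denominator: [H+] = √(5.26 × 10^-9 × 0.0331) = 1.32 × 10^-5 M
pH = −log(1.32 × 10^-5) = 4.88

pH = 4.88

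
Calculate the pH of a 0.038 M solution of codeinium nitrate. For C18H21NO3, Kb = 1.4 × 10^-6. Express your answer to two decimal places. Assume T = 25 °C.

C18H22NO3+ is the conjugate acid of the weak base C18H21NO3.
Ka = Kw/Kb = 1.0×10^-14 / 1.4 × 10^-6 = 7.14 × 10^-9
Ka = [H+]²/(0.038 − [H+]) = 7.14 × 10^-9
Assume [H+] ≪ 0.038: [H+] ≈ √(7.14 × 10^-9 × 0.038) = 1.65 × 10^-5 M
Check: 0.043% ionized — well under 5%, approximation valid.
pH = −log[H+] = −log(1.65 × 10^-5) = 4.78

pH = 4.78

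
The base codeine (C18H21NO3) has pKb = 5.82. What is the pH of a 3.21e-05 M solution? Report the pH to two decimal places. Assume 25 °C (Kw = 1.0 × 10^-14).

pH = 8.80

C18H21NO3 + H2O ⇌ C18H22NO3+ + OH-
Kb = 10^(−5.82) = 1.51 × 10^-6
From the ICE table, Kb = [OH-]²/(3.21e-05 − [OH-]) = 1.51 × 10^-6.
[OH-] is not negligible relative to C₀; solve [OH-]² + 1.51e-06·[OH-] − 4.85e-11 = 0.
[OH-] = (−Kb + √(Kb² + 4·Kb·C₀))/2 = 6.25 × 10^-6 M
pOH = −log(6.25 × 10^-6) = 5.20; pH = 14.00 − 5.20 = 8.80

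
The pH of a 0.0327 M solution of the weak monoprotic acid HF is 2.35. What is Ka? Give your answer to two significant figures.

Ka = 7.1 × 10^-4

[H+] = 10^(-2.35) = 4.47 × 10^-3 M
At equilibrium [HA] = 0.0327 − 4.47 × 10^-3 = 2.82 × 10^-2 M
Ka = [H+][A-]/[HA] = (4.47 × 10^-3)² / 2.82 × 10^-2 = 7.1 × 10^-4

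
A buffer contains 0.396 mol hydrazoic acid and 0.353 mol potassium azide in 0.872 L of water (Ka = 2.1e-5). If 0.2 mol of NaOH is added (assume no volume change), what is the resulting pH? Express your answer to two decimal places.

pH = 5.13

OH- converts HN3 to N3-: HN3 → 0.196 mol, N3- → 0.553 mol.
pKa = −log(2.1 × 10^-5) = 4.678
pH = pKa + log([A⁻]/[HA]) = 4.678 + log(0.553/0.196) = 4.678 +0.450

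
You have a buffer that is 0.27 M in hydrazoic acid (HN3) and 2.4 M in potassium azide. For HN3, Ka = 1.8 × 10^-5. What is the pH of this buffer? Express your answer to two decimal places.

pH = 5.69

pKa = −log(1.8 × 10^-5) = 4.745
Henderson–Hasselbalch: pH = pKa + log([N3-]/[HN3]) = 4.745 + log(2.4/0.27)
pH = 4.745 + (+0.949) = 5.69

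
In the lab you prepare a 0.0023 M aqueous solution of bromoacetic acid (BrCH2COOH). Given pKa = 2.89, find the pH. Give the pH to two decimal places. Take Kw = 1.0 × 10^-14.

BrCH2COOH ⇌ BrCH2COO- + H+
Ka = 10^(−2.89) = 1.29 × 10^-3
Ka = x²/(0.0023 − x) = 1.29 × 10^-3
The 5% rule fails; solving x² + Ka·x − Ka·C₀ = 0 exactly:
x = (−Ka + √(Ka² + 4·Ka·C₀))/2 = 1.19 × 10^-3 M
pH = −log[H+] = −log(1.19 × 10^-3) = 2.92

pH = 2.92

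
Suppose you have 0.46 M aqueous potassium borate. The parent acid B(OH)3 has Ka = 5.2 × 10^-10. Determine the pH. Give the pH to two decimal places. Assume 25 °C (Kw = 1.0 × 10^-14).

pH = 11.47

B(OH)4- is the conjugate base of the weak acid B(OH)3.
Kb = Kw/Ka = 1.0×10^-14 / 5.2 × 10^-10 = 1.92 × 10^-5
Kb = x²/(0.46 − x) = 1.92 × 10^-5
Since Kb ≪ C₀, x ≈ √(Kb·C₀) = 2.97 × 10^-3 M.
Check: 0.65% ionized — well under 5%, approximation valid.
pOH = 2.53, so pH = 14.00 − pOH = 11.47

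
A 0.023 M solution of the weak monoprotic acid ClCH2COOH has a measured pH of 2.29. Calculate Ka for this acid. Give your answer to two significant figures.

Ka = 1.5 × 10^-3

[H+] = 10^(-2.29) = 5.13 × 10^-3 M
At equilibrium [HA] = 0.023 − 5.13 × 10^-3 = 1.79 × 10^-2 M
Ka = [H+][A-]/[HA] = (5.13 × 10^-3)² / 1.79 × 10^-2 = 1.5 × 10^-3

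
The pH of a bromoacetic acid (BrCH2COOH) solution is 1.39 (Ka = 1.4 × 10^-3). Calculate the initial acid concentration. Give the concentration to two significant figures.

[H+] = 10^(-1.39) = 4.07 × 10^-2 M = x
Ka = x²/(C₀ − x) ⇒ C₀ = x + x²/Ka
C₀ = 4.07 × 10^-2 + (4.07 × 10^-2)²/(1.4 × 10^-3) = 1.22 M

C₀ = 1.2 M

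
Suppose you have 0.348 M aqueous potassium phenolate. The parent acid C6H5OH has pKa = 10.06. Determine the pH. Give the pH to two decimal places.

pH = 11.80

C6H5O- is the conjugate base of the weak acid C6H5OH.
Ka = 10^(−10.06) = 8.71 × 10^-11
Kb = Kw/Ka = 1.0×10^-14 / 8.71 × 10^-11 = 1.15 × 10^-4
Kb = x²/(0.348 − x) = 1.15 × 10^-4
Assume x ≪ 0.348: x ≈ √(1.15 × 10^-4 × 0.348) = 6.33 × 10^-3 M
pOH = 2.20, so pH = 14.00 − pOH = 11.80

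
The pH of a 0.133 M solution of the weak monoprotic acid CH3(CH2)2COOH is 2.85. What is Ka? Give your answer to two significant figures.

[H+] = 10^(-2.85) = 1.41 × 10^-3 M
At equilibrium [HA] = 0.133 − 1.41 × 10^-3 = 1.32 × 10^-1 M
Ka = [H+][A-]/[HA] = (1.41 × 10^-3)² / 1.32 × 10^-1 = 1.5 × 10^-5

Ka = 1.5 × 10^-5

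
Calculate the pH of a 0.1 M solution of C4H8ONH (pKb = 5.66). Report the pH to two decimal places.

pH = 10.67

C4H8ONH + H2O ⇌ C4H8ONH2+ + OH-
Kb = 10^(−5.66) = 2.19 × 10^-6
Kb = [OH-]²/(0.1 − [OH-]) = 2.19 × 10^-6
Neglecting [OH-] in the denominator: [OH-] = √(2.19 × 10^-6 × 0.1) = 4.68 × 10^-4 M
([OH-]/C₀ = 0.47% < 5%, so the approximation holds.)
pOH = 3.33, so pH = 14.00 − pOH = 10.67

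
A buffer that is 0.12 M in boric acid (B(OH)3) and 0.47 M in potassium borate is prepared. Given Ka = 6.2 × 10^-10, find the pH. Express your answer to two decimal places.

pKa = −log(6.2 × 10^-10) = 9.208
pH = pKa + log([A⁻]/[HA]) = 9.208 + log(0.47/0.12)
pH = 9.208 + (+0.593) = 9.80

pH = 9.80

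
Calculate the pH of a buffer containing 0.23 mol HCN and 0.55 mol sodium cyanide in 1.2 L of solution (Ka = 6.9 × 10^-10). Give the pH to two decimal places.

pH = 9.54

pKa = −log(6.9 × 10^-10) = 9.161
pH = pKa + log([A⁻]/[HA]) = 9.161 + log(0.55/0.23)
pH = 9.161 + (+0.379) = 9.54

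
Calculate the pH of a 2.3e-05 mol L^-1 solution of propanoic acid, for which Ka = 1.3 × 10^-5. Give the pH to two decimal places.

CH3CH2COOH ⇌ CH3CH2COO- + H+
Ka = x²/(2.3e-05 − x) = 1.3 × 10^-5
x is not negligible relative to C₀; solve x² + 1.3e-05·x − 2.99e-10 = 0.
x = [−1.3e-05 + √(1.3e-05² + 1.2e-09)]/2 = 1.20 × 10^-5 M
pH = −log[H+] = −log(1.20 × 10^-5) = 4.92

pH = 4.92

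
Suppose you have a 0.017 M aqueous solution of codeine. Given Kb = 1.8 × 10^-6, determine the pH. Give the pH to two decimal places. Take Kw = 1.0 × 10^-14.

C18H21NO3 + H2O ⇌ C18H22NO3+ + OH-
Kb = [OH-]²/(0.017 − [OH-]) = 1.8 × 10^-6
Assume [OH-] ≪ 0.017: [OH-] ≈ √(1.8 × 10^-6 × 0.017) = 1.75 × 10^-4 M
Check: 1% ionized — well under 5%, approximation valid.
pOH = 3.76, so pH = 14.00 − pOH = 10.24

pH = 10.24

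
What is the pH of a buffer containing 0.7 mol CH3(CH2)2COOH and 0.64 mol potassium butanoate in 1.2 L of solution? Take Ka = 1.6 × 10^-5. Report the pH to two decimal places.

pKa = −log(1.6 × 10^-5) = 4.796
Using pH = pKa + log([base]/[acid]) with [base]/[acid] = 0.64/0.7:
pH = 4.796 + (-0.039) = 4.76

pH = 4.76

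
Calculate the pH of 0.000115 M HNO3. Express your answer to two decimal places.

HNO3 is a strong acid and dissociates completely, so [H+] = 0.000115 M.
pH = -log(0.000115) = 3.94

pH = 3.94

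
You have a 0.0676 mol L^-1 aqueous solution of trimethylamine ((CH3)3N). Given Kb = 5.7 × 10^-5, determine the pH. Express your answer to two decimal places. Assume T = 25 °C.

(CH3)3N + H2O ⇌ (CH3)3NH+ + OH-
Kb = x²/(0.0676 − x) = 5.7 × 10^-5
Since Kb ≪ C₀, x ≈ √(Kb·C₀) = 1.96 × 10^-3 M.
(x/C₀ = 2.9% < 5%, so the approximation holds.)
pOH = 2.71, so pH = 14.00 − pOH = 11.29

pH = 11.29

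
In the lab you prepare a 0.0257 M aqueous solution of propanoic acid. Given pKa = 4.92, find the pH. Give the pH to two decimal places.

CH3CH2COOH ⇌ CH3CH2COO- + H+
Ka = 10^(−4.92) = 1.20 × 10^-5
From the ICE table, Ka = x²/(0.0257 − x) = 1.20 × 10^-5.
Assume x ≪ 0.0257: x ≈ √(1.20 × 10^-5 × 0.0257) = 5.55 × 10^-4 M
(x/C₀ = 2.2% < 5%, so the approximation holds.)
pH = −log[H+] = −log(5.55 × 10^-4) = 3.26

pH = 3.26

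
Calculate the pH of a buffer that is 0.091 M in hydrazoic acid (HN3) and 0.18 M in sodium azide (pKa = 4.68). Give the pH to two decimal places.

pH = 4.98

Henderson–Hasselbalch: pH = pKa + log([N3-]/[HN3]) = 4.68 + log(0.18/0.091)
pH = 4.68 + (+0.296) = 4.98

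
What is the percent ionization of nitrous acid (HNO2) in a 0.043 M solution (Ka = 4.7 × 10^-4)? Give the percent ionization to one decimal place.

HNO2 ⇌ NO2- + H+; let x = [H+] at equilibrium.
Ka = x²/(C₀ − x); solving the quadratic gives x = 4.27 × 10^-3 M.
% ionization = x/C₀ × 100% = 4.27 × 10^-3/0.043 × 100% = 9.9%

9.9%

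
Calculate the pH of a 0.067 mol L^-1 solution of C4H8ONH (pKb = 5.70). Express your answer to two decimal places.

C4H8ONH + H2O ⇌ C4H8ONH2+ + OH-
Kb = 10^(−5.70) = 2.00 × 10^-6
Kb = [OH-]²/(0.067 − [OH-]) = 2.00 × 10^-6
Assume [OH-] ≪ 0.067: [OH-] ≈ √(2.00 × 10^-6 × 0.067) = 3.66 × 10^-4 M
Check: 0.55% ionized — well under 5%, approximation valid.
pOH = −log(3.66 × 10^-4) = 3.44; pH = 14.00 − 3.44 = 10.56

pH = 10.56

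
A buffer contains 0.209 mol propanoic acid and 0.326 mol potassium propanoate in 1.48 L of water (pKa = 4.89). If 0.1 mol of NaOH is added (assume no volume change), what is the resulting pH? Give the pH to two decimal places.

After neutralization: n(CH3CH2COOH) = 0.109 mol, n(CH3CH2COO-) = 0.426 mol.
pH = pKa + log(n_CH3CH2COO-/n_CH3CH2COOH) = 4.89 + log(0.426/0.109) = 4.89 + (+0.592)

pH = 5.48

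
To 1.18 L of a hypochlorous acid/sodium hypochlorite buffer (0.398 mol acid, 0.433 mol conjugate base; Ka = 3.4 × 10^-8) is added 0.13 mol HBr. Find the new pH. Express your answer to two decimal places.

Added H+ converts OCl- to HOCl: HOCl → 0.528 mol, OCl- → 0.303 mol.
pKa = −log(3.4 × 10^-8) = 7.469
Henderson–Hasselbalch with mole ratio 0.303/0.528: pH = 7.469 + (-0.241)

pH = 7.23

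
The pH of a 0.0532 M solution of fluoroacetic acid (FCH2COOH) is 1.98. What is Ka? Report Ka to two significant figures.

Ka = 2.6 × 10^-3

[H+] = 10^(-1.98) = 1.05 × 10^-2 M
At equilibrium [HA] = 0.0532 − 1.05 × 10^-2 = 4.27 × 10^-2 M
Ka = [H+][A-]/[HA] = (1.05 × 10^-2)² / 4.27 × 10^-2 = 2.6 × 10^-3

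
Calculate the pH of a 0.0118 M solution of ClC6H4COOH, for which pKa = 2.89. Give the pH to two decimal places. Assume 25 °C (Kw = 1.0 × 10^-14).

pH = 2.48

ClC6H4COOH ⇌ ClC6H4COO- + H+
Ka = 10^(−2.89) = 1.29 × 10^-3
Ka = x²/(0.0118 − x) = 1.29 × 10^-3
Here C₀/Ka ≈ 9.15, so the small-x approximation fails. Use the quadratic:
x = [−0.00129 + √(0.00129² + 6.09e-05)]/2 = 3.31 × 10^-3 M
pH = −log(3.31 × 10^-3) = 2.48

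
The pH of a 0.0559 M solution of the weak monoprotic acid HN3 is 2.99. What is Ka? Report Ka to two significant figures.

Ka = 1.9 × 10^-5

[H+] = 10^(-2.99) = 1.02 × 10^-3 M
At equilibrium [HA] = 0.0559 − 1.02 × 10^-3 = 5.49 × 10^-2 M
Ka = [H+][A-]/[HA] = (1.02 × 10^-3)² / 5.49 × 10^-2 = 1.9 × 10^-5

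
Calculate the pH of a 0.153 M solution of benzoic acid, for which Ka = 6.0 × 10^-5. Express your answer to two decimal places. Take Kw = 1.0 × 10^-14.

C6H5COOH ⇌ C6H5COO- + H+
From the ICE table, Ka = [H+]²/(0.153 − [H+]) = 6.0 × 10^-5.
Assume [H+] ≪ 0.153: [H+] ≈ √(6.0 × 10^-5 × 0.153) = 3.03 × 10^-3 M
Check: 2% ionized — well under 5%, approximation valid.
pH = −log(3.03 × 10^-3) = 2.52

pH = 2.52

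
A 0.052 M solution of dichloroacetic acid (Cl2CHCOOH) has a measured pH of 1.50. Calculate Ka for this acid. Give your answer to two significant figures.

Ka = 4.9 × 10^-2

[H+] = 10^(-1.50) = 3.16 × 10^-2 M
At equilibrium [HA] = 0.052 − 3.16 × 10^-2 = 2.04 × 10^-2 M
Ka = [H+][A-]/[HA] = (3.16 × 10^-2)² / 2.04 × 10^-2 = 4.9 × 10^-2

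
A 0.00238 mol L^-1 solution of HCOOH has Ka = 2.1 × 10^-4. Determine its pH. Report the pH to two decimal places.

pH = 3.21

HCOOH ⇌ HCOO- + H+
From the ICE table, Ka = x²/(0.00238 − x) = 2.1 × 10^-4.
The 5% rule fails; solving x² + Ka·x − Ka·C₀ = 0 exactly:
x = [−0.00021 + √(0.00021² + 2e-06)]/2 = 6.10 × 10^-4 M
pH = −log(6.10 × 10^-4) = 3.21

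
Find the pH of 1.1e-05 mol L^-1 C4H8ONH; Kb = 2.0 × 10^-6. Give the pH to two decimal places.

C4H8ONH + H2O ⇌ C4H8ONH2+ + OH-
From the ICE table, Kb = x²/(1.1e-05 − x) = 2.0 × 10^-6.
Here C₀/Kb ≈ 5.5, so the small-x approximation fails. Use the quadratic:
x = [−2e-06 + √(2e-06² + 8.8e-11)]/2 = 3.80 × 10^-6 M
pOH = −log(3.80 × 10^-6) = 5.42; pH = 14.00 − 5.42 = 8.58

pH = 8.58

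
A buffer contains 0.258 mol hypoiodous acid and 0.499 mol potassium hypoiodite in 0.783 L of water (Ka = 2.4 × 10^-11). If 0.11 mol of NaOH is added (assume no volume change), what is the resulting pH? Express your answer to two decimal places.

OH- converts HOI to OI-: HOI → 0.148 mol, OI- → 0.609 mol.
pKa = −log(2.4 × 10^-11) = 10.620
pH = pKa + log(n_OI-/n_HOI) = 10.620 + log(0.609/0.148) = 10.620 + (+0.614)

pH = 11.23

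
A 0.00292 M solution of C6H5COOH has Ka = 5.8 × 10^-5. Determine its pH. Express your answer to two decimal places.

C6H5COOH ⇌ C6H5COO- + H+
From the ICE table, Ka = [H+]²/(0.00292 − [H+]) = 5.8 × 10^-5.
The 5% rule fails; solving [H+]² + Ka·[H+] − Ka·C₀ = 0 exactly:
[H+] = [−5.8e-05 + √(5.8e-05² + 6.77e-07)]/2 = 3.84 × 10^-4 M
pH = −log[H+] = −log(3.84 × 10^-4) = 3.42

pH = 3.42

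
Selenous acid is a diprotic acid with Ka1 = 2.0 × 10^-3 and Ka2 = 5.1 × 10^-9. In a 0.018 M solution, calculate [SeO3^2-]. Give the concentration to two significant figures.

5.1 × 10^-9 M

First ionization gives [H+] ≈ [HSeO3-] = 5.08 × 10^-3 M.
Second step: Ka2 = [H+][SeO3^2-]/[HSeO3-] ≈ [SeO3^2-] (since [H+] ≈ [HSeO3-]).
So [SeO3^2-] ≈ Ka2.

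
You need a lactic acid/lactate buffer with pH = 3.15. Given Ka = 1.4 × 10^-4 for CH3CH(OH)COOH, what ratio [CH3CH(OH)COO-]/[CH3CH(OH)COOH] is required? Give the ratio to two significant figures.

pKa = -log(1.4 × 10^-4) = 3.854
pH = pKa + log(r) ⇒ log(r) = 3.15 − 3.854 = -0.704
r = [CH3CH(OH)COO-]/[CH3CH(OH)COOH] = 10^(-0.704) = 0.198

ratio = 0.20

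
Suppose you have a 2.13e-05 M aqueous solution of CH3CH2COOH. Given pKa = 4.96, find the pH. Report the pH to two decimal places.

CH3CH2COOH ⇌ CH3CH2COO- + H+
Ka = 10^(−4.96) = 1.10 × 10^-5
Ka = [H+]²/(2.13e-05 − [H+]) = 1.10 × 10^-5
The 5% rule fails; solving [H+]² + Ka·[H+] − Ka·C₀ = 0 exactly:
[H+] = (−Ka + √(Ka² + 4·Ka·C₀))/2 = 1.08 × 10^-5 M
pH = −log[H+] = −log(1.08 × 10^-5) = 4.97

pH = 4.97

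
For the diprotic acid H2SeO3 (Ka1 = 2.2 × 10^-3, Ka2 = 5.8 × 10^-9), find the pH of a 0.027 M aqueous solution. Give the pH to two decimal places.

pH = 2.17

Since Ka1 ≫ Ka2, the first ionization dominates [H+].
Ka1 = x²/(0.027 − x) = 2.2 × 10^-3
Solving the quadratic: x = (−Ka1 + √(Ka1² + 4·Ka1·C₀))/2 = 6.69 × 10^-3 M
pH = −log(6.69 × 10^-3) = 2.17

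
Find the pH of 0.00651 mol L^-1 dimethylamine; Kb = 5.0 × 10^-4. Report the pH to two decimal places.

pH = 11.20

(CH3)2NH + H2O ⇌ (CH3)2NH2+ + OH-
From the ICE table, Kb = [OH-]²/(0.00651 − [OH-]) = 5.0 × 10^-4.
Here C₀/Kb ≈ 13, so the small-[OH-] approximation fails. Use the quadratic:
[OH-] = [−0.0005 + √(0.0005² + 1.3e-05)]/2 = 1.57 × 10^-3 M
pOH = −log(1.57 × 10^-3) = 2.80; pH = 14.00 − 2.80 = 11.20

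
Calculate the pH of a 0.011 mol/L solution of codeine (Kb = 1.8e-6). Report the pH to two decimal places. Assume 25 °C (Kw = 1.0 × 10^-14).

pH = 10.15

C18H21NO3 + H2O ⇌ C18H22NO3+ + OH-
Kb = [OH-]²/(0.011 − [OH-]) = 1.8 × 10^-6
Neglecting [OH-] in the denominator: [OH-] = √(1.8 × 10^-6 × 0.011) = 1.41 × 10^-4 M
Check: 1.3% ionized — well under 5%, approximation valid.
pOH = 3.85, so pH = 14.00 − pOH = 10.15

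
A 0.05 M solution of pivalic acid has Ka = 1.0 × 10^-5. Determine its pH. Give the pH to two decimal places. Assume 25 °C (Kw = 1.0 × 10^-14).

(CH3)3CCOOH ⇌ (CH3)3CCOO- + H+
Ka = [H+]²/(0.05 − [H+]) = 1.0 × 10^-5
Neglecting [H+] in the denominator: [H+] = √(1.0 × 10^-5 × 0.05) = 7.07 × 10^-4 M
pH = −log[H+] = −log(7.07 × 10^-4) = 3.15

pH = 3.15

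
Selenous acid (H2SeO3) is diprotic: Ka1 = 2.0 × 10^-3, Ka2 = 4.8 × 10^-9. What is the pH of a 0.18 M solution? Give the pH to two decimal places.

pH = 1.74

Ka1 ≫ Ka2, so treat the first dissociation as the only significant source of H+.
Ka1 = x²/(0.18 − x) = 2.0 × 10^-3
Solving the quadratic: x = (−Ka1 + √(Ka1² + 4·Ka1·C₀))/2 = 1.80 × 10^-2 M
pH = −log(1.80 × 10^-2) = 1.74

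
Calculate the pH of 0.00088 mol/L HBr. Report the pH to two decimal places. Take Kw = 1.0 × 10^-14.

pH = 3.06

HBr is a strong acid and dissociates completely, so [H+] = 0.00088 M.
pH = -log(0.00088) = 3.06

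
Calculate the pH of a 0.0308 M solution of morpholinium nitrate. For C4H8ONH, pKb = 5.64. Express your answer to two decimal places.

pH = 4.94

C4H8ONH2+ is the conjugate acid of the weak base C4H8ONH.
Kb = 10^(−5.64) = 2.29 × 10^-6
Ka = Kw/Kb = 1.0×10^-14 / 2.29 × 10^-6 = 4.37 × 10^-9
Ka = [H+]²/(0.0308 − [H+]) = 4.37 × 10^-9
Assume [H+] ≪ 0.0308: [H+] ≈ √(4.37 × 10^-9 × 0.0308) = 1.16 × 10^-5 M
pH = −log[H+] = −log(1.16 × 10^-5) = 4.94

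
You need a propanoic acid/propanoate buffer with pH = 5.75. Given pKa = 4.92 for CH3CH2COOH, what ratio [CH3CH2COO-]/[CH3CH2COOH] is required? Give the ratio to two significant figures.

ratio = 6.8

pH = pKa + log(r) ⇒ log(r) = 5.75 − 4.92 = +0.83
r = [CH3CH2COO-]/[CH3CH2COOH] = 10^(+0.83) = 6.76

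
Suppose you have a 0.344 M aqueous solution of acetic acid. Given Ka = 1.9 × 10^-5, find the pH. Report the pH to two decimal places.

pH = 2.59

CH3COOH ⇌ CH3COO- + H+
From the ICE table, Ka = [H+]²/(0.344 − [H+]) = 1.9 × 10^-5.
Neglecting [H+] in the denominator: [H+] = √(1.9 × 10^-5 × 0.344) = 2.56 × 10^-3 M
Check: 0.74% ionized — well under 5%, approximation valid.
pH = −log[H+] = −log(2.56 × 10^-3) = 2.59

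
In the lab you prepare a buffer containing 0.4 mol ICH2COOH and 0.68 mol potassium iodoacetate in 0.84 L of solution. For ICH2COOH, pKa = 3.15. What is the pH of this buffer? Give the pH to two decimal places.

pH = pKa + log([A⁻]/[HA]) = 3.15 + log(0.68/0.4)
pH = 3.15 + (+0.230) = 3.38

pH = 3.38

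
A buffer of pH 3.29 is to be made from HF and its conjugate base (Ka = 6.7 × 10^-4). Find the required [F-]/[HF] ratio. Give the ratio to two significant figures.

pKa = -log(6.7 × 10^-4) = 3.174
pH = pKa + log(r) ⇒ log(r) = 3.29 − 3.174 = +0.116
r = [F-]/[HF] = 10^(+0.116) = 1.31

ratio = 1.3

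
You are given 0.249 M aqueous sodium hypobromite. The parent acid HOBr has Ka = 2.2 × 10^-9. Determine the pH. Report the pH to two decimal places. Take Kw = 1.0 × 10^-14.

pH = 11.03

OBr- is the conjugate base of the weak acid HOBr.
Kb = Kw/Ka = 1.0×10^-14 / 2.2 × 10^-9 = 4.55 × 10^-6
Kb = [OH-]²/(0.249 − [OH-]) = 4.55 × 10^-6
Since Kb ≪ C₀, [OH-] ≈ √(Kb·C₀) = 1.06 × 10^-3 M.
([OH-]/C₀ = 0.43% < 5%, so the approximation holds.)
pOH = 2.97, so pH = 14.00 − pOH = 11.03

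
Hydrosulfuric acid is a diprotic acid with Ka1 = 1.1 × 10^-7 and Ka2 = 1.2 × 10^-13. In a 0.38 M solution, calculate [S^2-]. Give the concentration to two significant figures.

1.2 × 10^-13 M

First ionization gives [H+] ≈ [HS-] = 2.04 × 10^-4 M.
Second step: Ka2 = [H+][S^2-]/[HS-] ≈ [S^2-] (since [H+] ≈ [HS-]).
So [S^2-] ≈ Ka2.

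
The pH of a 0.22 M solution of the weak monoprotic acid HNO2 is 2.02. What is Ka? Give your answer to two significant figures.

Ka = 4.3 × 10^-4

[H+] = 10^(-2.02) = 9.55 × 10^-3 M
At equilibrium [HA] = 0.22 − 9.55 × 10^-3 = 2.10 × 10^-1 M
Ka = [H+][A-]/[HA] = (9.55 × 10^-3)² / 2.10 × 10^-1 = 4.3 × 10^-4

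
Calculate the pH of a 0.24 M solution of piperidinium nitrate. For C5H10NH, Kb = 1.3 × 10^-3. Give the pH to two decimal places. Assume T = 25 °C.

C5H10NH2+ is the conjugate acid of the weak base C5H10NH.
Ka = Kw/Kb = 1.0×10^-14 / 1.3 × 10^-3 = 7.69 × 10^-12
Ka = x²/(0.24 − x) = 7.69 × 10^-12
Neglecting x in the denominator: x = √(7.69 × 10^-12 × 0.24) = 1.36 × 10^-6 M
pH = −log(1.36 × 10^-6) = 5.87

pH = 5.87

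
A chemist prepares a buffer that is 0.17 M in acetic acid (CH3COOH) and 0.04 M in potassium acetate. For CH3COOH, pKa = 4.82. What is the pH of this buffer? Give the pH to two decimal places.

Henderson–Hasselbalch: pH = pKa + log([CH3COO-]/[CH3COOH]) = 4.82 + log(0.04/0.17)
pH = 4.82 + (-0.628) = 4.19

pH = 4.19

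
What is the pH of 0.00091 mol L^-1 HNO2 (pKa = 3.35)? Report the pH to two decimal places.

HNO2 ⇌ NO2- + H+
Ka = 10^(−3.35) = 4.47 × 10^-4
Ka = [H+]²/(0.00091 − [H+]) = 4.47 × 10^-4
The 5% rule fails; solving [H+]² + Ka·[H+] − Ka·C₀ = 0 exactly:
[H+] = (−Ka + √(Ka² + 4·Ka·C₀))/2 = 4.52 × 10^-4 M
pH = −log(4.52 × 10^-4) = 3.34

pH = 3.34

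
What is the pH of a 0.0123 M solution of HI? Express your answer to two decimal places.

pH = 1.91

HI is a strong acid and dissociates completely, so [H+] = 0.0123 M.
pH = -log(0.0123) = 1.91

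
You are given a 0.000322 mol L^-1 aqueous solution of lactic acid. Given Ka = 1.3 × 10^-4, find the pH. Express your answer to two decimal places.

CH3CH(OH)COOH ⇌ CH3CH(OH)COO- + H+
Ka = x²/(0.000322 − x) = 1.3 × 10^-4
Here C₀/Ka ≈ 2.48, so the small-x approximation fails. Use the quadratic:
x = (−Ka + √(Ka² + 4·Ka·C₀))/2 = 1.50 × 10^-4 M
pH = −log[H+] = −log(1.50 × 10^-4) = 3.82

pH = 3.82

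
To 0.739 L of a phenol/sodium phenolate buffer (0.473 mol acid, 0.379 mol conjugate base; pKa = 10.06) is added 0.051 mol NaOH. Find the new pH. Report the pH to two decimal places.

pH = 10.07

After neutralization: n(C6H5OH) = 0.422 mol, n(C6H5O-) = 0.43 mol.
Henderson–Hasselbalch with mole ratio 0.43/0.422: pH = 10.06 + (+0.008)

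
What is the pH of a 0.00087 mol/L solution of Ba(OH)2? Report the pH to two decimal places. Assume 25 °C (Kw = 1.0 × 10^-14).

Ba(OH)2 is a strong base (each formula unit releases 2 OH-); [OH-] = 0.00174 M.
pOH = -log(0.00174) = 2.76
pH = 14.00 - 2.76 = 11.24

pH = 11.24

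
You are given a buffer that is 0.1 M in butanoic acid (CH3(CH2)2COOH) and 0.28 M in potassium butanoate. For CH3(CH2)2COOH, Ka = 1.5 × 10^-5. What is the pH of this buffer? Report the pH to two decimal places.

pH = 5.27

pKa = −log(1.5 × 10^-5) = 4.824
Henderson–Hasselbalch: pH = pKa + log([CH3(CH2)2COO-]/[CH3(CH2)2COOH]) = 4.824 + log(0.28/0.1)
pH = 4.824 + (+0.447) = 5.27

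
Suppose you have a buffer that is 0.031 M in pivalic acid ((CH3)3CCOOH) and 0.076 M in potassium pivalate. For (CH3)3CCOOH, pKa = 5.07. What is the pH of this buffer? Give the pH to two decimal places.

pH = pKa + log([A⁻]/[HA]) = 5.07 + log(0.076/0.031)
pH = 5.07 + (+0.389) = 5.46

pH = 5.46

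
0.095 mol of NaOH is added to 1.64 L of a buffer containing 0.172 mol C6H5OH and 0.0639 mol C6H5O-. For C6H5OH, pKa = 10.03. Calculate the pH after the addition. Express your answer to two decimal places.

pH = 10.34

OH- converts C6H5OH to C6H5O-: C6H5OH → 0.077 mol, C6H5O- → 0.159 mol.
pH = pKa + log(n_C6H5O-/n_C6H5OH) = 10.03 + log(0.159/0.077) = 10.03 + (+0.315)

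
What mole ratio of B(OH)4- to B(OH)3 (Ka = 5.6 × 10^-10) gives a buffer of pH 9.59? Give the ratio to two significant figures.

pKa = -log(5.6 × 10^-10) = 9.252
pH = pKa + log(r) ⇒ log(r) = 9.59 − 9.252 = +0.338
r = [B(OH)4-]/[B(OH)3] = 10^(+0.338) = 2.18

ratio = 2.2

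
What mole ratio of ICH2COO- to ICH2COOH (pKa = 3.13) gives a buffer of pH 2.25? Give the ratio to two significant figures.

ratio = 0.13

pH = pKa + log(r) ⇒ log(r) = 2.25 − 3.13 = -0.88
r = [ICH2COO-]/[ICH2COOH] = 10^(-0.88) = 0.132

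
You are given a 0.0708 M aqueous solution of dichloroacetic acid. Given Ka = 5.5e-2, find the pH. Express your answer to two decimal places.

Cl2CHCOOH ⇌ Cl2CHCOO- + H+
From the ICE table, Ka = x²/(0.0708 − x) = 5.5 × 10^-2.
x is not negligible relative to C₀; solve x² + 0.055·x − 0.00389 = 0.
x = [−0.055 + √(0.055² + 0.0156)]/2 = 4.07 × 10^-2 M
pH = −log(4.07 × 10^-2) = 1.39

pH = 1.39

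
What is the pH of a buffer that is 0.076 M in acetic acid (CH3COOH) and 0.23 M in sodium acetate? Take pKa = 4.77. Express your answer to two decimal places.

pH = 5.25

pH = pKa + log([A⁻]/[HA]) = 4.77 + log(0.23/0.076)
pH = 4.77 + (+0.481) = 5.25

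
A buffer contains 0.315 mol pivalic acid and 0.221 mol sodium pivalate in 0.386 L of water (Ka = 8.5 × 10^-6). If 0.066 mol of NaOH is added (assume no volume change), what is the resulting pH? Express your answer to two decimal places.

pH = 5.13

OH- converts (CH3)3CCOOH to (CH3)3CCOO-: (CH3)3CCOOH → 0.249 mol, (CH3)3CCOO- → 0.287 mol.
pKa = −log(8.5 × 10^-6) = 5.071
pH = pKa + log(n_(CH3)3CCOO-/n_(CH3)3CCOOH) = 5.071 + log(0.287/0.249) = 5.071 + (+0.062)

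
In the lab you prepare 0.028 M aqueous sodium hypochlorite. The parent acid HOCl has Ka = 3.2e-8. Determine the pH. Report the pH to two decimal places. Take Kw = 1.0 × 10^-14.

pH = 9.97

OCl- is the conjugate base of the weak acid HOCl.
Kb = Kw/Ka = 1.0×10^-14 / 3.2 × 10^-8 = 3.12 × 10^-7
Kb = x²/(0.028 − x) = 3.12 × 10^-7
Since Kb ≪ C₀, x ≈ √(Kb·C₀) = 9.35 × 10^-5 M.
(x/C₀ = 0.33% < 5%, so the approximation holds.)
pOH = −log(9.35 × 10^-5) = 4.03; pH = 14.00 − 4.03 = 9.97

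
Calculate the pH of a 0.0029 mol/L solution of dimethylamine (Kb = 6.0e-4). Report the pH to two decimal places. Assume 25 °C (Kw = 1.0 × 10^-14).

(CH3)2NH + H2O ⇌ (CH3)2NH2+ + OH-
Let x = [OH-] at equilibrium. Kb = x²/(0.0029 − x).
Here C₀/Kb ≈ 4.83, so the small-x approximation fails. Use the quadratic:
x = [−0.0006 + √(0.0006² + 6.96e-06)]/2 = 1.05 × 10^-3 M
pOH = −log(1.05 × 10^-3) = 2.98; pH = 14.00 − 2.98 = 11.02

pH = 11.02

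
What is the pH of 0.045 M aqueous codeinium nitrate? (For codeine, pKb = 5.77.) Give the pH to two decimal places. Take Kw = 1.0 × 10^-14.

pH = 4.79

C18H22NO3+ is the conjugate acid of the weak base C18H21NO3.
Kb = 10^(−5.77) = 1.70 × 10^-6
Ka = Kw/Kb = 1.0×10^-14 / 1.70 × 10^-6 = 5.88 × 10^-9
From the ICE table, Ka = [H+]²/(0.045 − [H+]) = 5.88 × 10^-9.
Assume [H+] ≪ 0.045: [H+] ≈ √(5.88 × 10^-9 × 0.045) = 1.63 × 10^-5 M
([H+]/C₀ = 0.036% < 5%, so the approximation holds.)
pH = −log(1.63 × 10^-5) = 4.79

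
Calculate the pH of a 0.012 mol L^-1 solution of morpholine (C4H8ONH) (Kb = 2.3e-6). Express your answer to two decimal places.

C4H8ONH + H2O ⇌ C4H8ONH2+ + OH-
Kb = x²/(0.012 − x) = 2.3 × 10^-6
Neglecting x in the denominator: x = √(2.3 × 10^-6 × 0.012) = 1.66 × 10^-4 M
pOH = 3.78, so pH = 14.00 − pOH = 10.22

pH = 10.22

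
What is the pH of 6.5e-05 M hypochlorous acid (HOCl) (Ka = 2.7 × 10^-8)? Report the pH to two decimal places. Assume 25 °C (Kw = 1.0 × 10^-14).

HOCl ⇌ OCl- + H+
From the ICE table, Ka = [H+]²/(6.5e-05 − [H+]) = 2.7 × 10^-8.
Neglecting [H+] in the denominator: [H+] = √(2.7 × 10^-8 × 6.5e-05) = 1.32 × 10^-6 M
pH = −log(1.32 × 10^-6) = 5.88

pH = 5.88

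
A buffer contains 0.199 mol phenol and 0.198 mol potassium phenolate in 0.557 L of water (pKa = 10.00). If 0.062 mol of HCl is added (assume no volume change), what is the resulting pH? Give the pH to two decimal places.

After neutralization: n(C6H5OH) = 0.261 mol, n(C6H5O-) = 0.136 mol.
pH = pKa + log(n_C6H5O-/n_C6H5OH) = 10.00 + log(0.136/0.261) = 10.00 + (-0.283)

pH = 9.72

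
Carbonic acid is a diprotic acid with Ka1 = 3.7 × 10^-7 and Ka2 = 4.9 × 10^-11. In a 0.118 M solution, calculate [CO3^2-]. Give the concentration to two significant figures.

First ionization gives [H+] ≈ [HCO3-] = 2.09 × 10^-4 M.
Second step: Ka2 = [H+][CO3^2-]/[HCO3-] ≈ [CO3^2-] (since [H+] ≈ [HCO3-]).
So [CO3^2-] ≈ Ka2.

4.9 × 10^-11 M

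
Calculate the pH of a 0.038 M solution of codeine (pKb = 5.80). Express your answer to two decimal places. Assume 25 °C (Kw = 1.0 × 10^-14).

pH = 10.39

C18H21NO3 + H2O ⇌ C18H22NO3+ + OH-
Kb = 10^(−5.80) = 1.58 × 10^-6
Kb = [OH-]²/(0.038 − [OH-]) = 1.58 × 10^-6
Neglecting [OH-] in the denominator: [OH-] = √(1.58 × 10^-6 × 0.038) = 2.45 × 10^-4 M
([OH-]/C₀ = 0.64% < 5%, so the approximation holds.)
pOH = −log(2.45 × 10^-4) = 3.61; pH = 14.00 − 3.61 = 10.39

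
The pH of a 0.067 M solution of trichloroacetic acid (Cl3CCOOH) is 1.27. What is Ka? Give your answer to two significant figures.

Ka = 2.2 × 10^-1

[H+] = 10^(-1.27) = 5.37 × 10^-2 M
At equilibrium [HA] = 0.067 − 5.37 × 10^-2 = 1.33 × 10^-2 M
Ka = [H+][A-]/[HA] = (5.37 × 10^-2)² / 1.33 × 10^-2 = 2.2 × 10^-1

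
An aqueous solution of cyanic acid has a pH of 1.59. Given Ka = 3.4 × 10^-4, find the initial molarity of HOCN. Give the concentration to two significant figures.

[H+] = 10^(-1.59) = 2.57 × 10^-2 M = x
Ka = x²/(C₀ − x) ⇒ C₀ = x + x²/Ka
C₀ = 2.57 × 10^-2 + (2.57 × 10^-2)²/(3.4 × 10^-4) = 1.97 M

C₀ = 2.0 M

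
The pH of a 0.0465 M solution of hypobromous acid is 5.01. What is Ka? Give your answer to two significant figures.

[H+] = 10^(-5.01) = 9.77 × 10^-6 M
At equilibrium [HA] = 0.0465 − 9.77 × 10^-6 = 4.65 × 10^-2 M
Ka = [H+][A-]/[HA] = (9.77 × 10^-6)² / 4.65 × 10^-2 = 2.1 × 10^-9

Ka = 2.1 × 10^-9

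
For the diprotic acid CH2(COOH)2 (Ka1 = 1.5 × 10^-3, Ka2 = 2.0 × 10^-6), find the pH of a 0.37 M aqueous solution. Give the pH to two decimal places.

pH = 1.64

Since Ka1 ≫ Ka2, the first ionization dominates [H+].
Ka1 = x²/(0.37 − x) = 1.5 × 10^-3
Solving the quadratic: x = (−Ka1 + √(Ka1² + 4·Ka1·C₀))/2 = 2.28 × 10^-2 M
pH = −log(2.28 × 10^-2) = 1.64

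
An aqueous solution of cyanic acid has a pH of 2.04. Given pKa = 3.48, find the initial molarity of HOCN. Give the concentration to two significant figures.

[H+] = 10^(-2.04) = 9.12 × 10^-3 M = x
Ka = 10^(−3.48) = 3.31 × 10^-4
Ka = x²/(C₀ − x) ⇒ C₀ = x + x²/Ka
C₀ = 9.12 × 10^-3 + (9.12 × 10^-3)²/(3.31 × 10^-4) = 2.60 × 10^-1 M

C₀ = 2.6 × 10^-1 M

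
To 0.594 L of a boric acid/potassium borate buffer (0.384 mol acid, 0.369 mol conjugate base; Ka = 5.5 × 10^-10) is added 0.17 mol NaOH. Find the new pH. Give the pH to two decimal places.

OH- converts B(OH)3 to B(OH)4-: B(OH)3 → 0.214 mol, B(OH)4- → 0.539 mol.
pKa = −log(5.5 × 10^-10) = 9.260
pH = pKa + log([A⁻]/[HA]) = 9.260 + log(0.539/0.214) = 9.260 +0.401

pH = 9.66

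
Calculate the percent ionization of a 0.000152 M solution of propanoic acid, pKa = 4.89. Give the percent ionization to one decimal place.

CH3CH2COOH ⇌ CH3CH2COO- + H+; let x = [H+] at equilibrium.
Ka = 10^(−4.89) = 1.29 × 10^-5
Ka = x²/(C₀ − x); solving the quadratic gives x = 3.83 × 10^-5 M.
Fraction ionized = 3.83 × 10^-5 / 0.000152 = 0.2520 → 25.2%

25.2%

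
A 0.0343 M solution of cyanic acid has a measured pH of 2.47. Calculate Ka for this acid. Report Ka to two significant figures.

Ka = 3.7 × 10^-4

[H+] = 10^(-2.47) = 3.39 × 10^-3 M
At equilibrium [HA] = 0.0343 − 3.39 × 10^-3 = 3.09 × 10^-2 M
Ka = [H+][A-]/[HA] = (3.39 × 10^-3)² / 3.09 × 10^-2 = 3.7 × 10^-4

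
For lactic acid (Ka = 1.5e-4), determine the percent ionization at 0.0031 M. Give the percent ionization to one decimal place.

CH3CH(OH)COOH ⇌ CH3CH(OH)COO- + H+; let x = [H+] at equilibrium.
Solve x² + 0.00015x − 4.65e-07 = 0 → x = 6.11 × 10^-4 M
Fraction ionized = 6.11 × 10^-4 / 0.0031 = 0.1971 → 19.7%

19.7%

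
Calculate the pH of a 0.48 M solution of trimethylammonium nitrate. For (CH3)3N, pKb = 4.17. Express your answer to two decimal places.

(CH3)3NH+ is the conjugate acid of the weak base (CH3)3N.
Kb = 10^(−4.17) = 6.76 × 10^-5
Ka = Kw/Kb = 1.0×10^-14 / 6.76 × 10^-5 = 1.48 × 10^-10
From the ICE table, Ka = [H+]²/(0.48 − [H+]) = 1.48 × 10^-10.
Assume [H+] ≪ 0.48: [H+] ≈ √(1.48 × 10^-10 × 0.48) = 8.43 × 10^-6 M
Check: 0.0018% ionized — well under 5%, approximation valid.
pH = −log(8.43 × 10^-6) = 5.07

pH = 5.07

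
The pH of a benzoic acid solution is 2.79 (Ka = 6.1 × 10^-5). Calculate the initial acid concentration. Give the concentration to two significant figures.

[H+] = 10^(-2.79) = 1.62 × 10^-3 M = x
Ka = x²/(C₀ − x) ⇒ C₀ = x + x²/Ka
C₀ = 1.62 × 10^-3 + (1.62 × 10^-3)²/(6.1 × 10^-5) = 4.46 × 10^-2 M

C₀ = 4.5 × 10^-2 M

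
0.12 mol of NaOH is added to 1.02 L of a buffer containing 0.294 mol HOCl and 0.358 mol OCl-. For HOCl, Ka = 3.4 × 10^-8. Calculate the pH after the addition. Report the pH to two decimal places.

OH- converts HOCl to OCl-: HOCl → 0.174 mol, OCl- → 0.478 mol.
pKa = −log(3.4 × 10^-8) = 7.469
Henderson–Hasselbalch with mole ratio 0.478/0.174: pH = 7.469 + (+0.439)

pH = 7.91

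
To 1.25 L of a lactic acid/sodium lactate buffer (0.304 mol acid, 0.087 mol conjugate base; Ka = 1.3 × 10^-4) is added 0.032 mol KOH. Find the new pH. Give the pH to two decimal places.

pH = 3.53

After neutralization: n(CH3CH(OH)COOH) = 0.272 mol, n(CH3CH(OH)COO-) = 0.119 mol.
pKa = −log(1.3 × 10^-4) = 3.886
pH = pKa + log(n_CH3CH(OH)COO-/n_CH3CH(OH)COOH) = 3.886 + log(0.119/0.272) = 3.886 + (-0.359)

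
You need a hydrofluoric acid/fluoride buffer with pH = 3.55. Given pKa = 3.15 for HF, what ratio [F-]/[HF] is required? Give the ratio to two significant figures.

ratio = 2.5

pH = pKa + log(r) ⇒ log(r) = 3.55 − 3.15 = +0.40
r = [F-]/[HF] = 10^(+0.40) = 2.51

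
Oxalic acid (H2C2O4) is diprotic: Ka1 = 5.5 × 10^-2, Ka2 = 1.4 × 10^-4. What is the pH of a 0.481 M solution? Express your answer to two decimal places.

pH = 0.86

Ka1 ≫ Ka2, so treat the first dissociation as the only significant source of H+.
Ka1 = x²/(0.481 − x) = 5.5 × 10^-2
Solving the quadratic: x = (−Ka1 + √(Ka1² + 4·Ka1·C₀))/2 = 1.37 × 10^-1 M
pH = −log(1.37 × 10^-1) = 0.86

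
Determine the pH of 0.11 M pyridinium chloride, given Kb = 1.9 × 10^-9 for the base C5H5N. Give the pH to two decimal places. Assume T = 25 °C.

pH = 3.12

C5H5NH+ is the conjugate acid of the weak base C5H5N.
Ka = Kw/Kb = 1.0×10^-14 / 1.9 × 10^-9 = 5.26 × 10^-6
Let x = [H+] at equilibrium. Ka = x²/(0.11 − x).
Neglecting x in the denominator: x = √(5.26 × 10^-6 × 0.11) = 7.61 × 10^-4 M
Check: 0.69% ionized — well under 5%, approximation valid.
pH = −log[H+] = −log(7.61 × 10^-4) = 3.12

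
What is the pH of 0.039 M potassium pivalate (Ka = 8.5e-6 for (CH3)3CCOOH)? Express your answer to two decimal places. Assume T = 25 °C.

pH = 8.83

(CH3)3CCOO- is the conjugate base of the weak acid (CH3)3CCOOH.
Kb = Kw/Ka = 1.0×10^-14 / 8.5 × 10^-6 = 1.18 × 10^-9
From the ICE table, Kb = [OH-]²/(0.039 − [OH-]) = 1.18 × 10^-9.
Since Kb ≪ C₀, [OH-] ≈ √(Kb·C₀) = 6.78 × 10^-6 M.
([OH-]/C₀ = 0.017% < 5%, so the approximation holds.)
pOH = 5.17, so pH = 14.00 − pOH = 8.83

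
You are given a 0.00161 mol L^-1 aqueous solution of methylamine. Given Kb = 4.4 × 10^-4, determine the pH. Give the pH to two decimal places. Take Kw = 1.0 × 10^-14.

pH = 10.81

CH3NH2 + H2O ⇌ CH3NH3+ + OH-
Kb = [OH-]²/(0.00161 − [OH-]) = 4.4 × 10^-4
Here C₀/Kb ≈ 3.66, so the small-[OH-] approximation fails. Use the quadratic:
[OH-] = [−0.00044 + √(0.00044² + 2.83e-06)]/2 = 6.50 × 10^-4 M
pOH = −log(6.50 × 10^-4) = 3.19; pH = 14.00 − 3.19 = 10.81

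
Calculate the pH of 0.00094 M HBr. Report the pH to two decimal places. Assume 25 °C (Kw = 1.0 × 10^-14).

HBr is a strong acid and dissociates completely, so [H+] = 0.00094 M.
pH = -log(0.00094) = 3.03

pH = 3.03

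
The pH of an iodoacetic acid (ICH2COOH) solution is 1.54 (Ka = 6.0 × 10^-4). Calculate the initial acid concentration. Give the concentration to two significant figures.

C₀ = 1.4 M

[H+] = 10^(-1.54) = 2.88 × 10^-2 M = x
Ka = x²/(C₀ − x) ⇒ C₀ = x + x²/Ka
C₀ = 2.88 × 10^-2 + (2.88 × 10^-2)²/(6.0 × 10^-4) = 1.41 M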